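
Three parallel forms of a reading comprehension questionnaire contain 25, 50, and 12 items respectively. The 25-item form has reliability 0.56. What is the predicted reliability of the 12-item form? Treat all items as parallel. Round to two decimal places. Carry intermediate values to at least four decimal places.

0.38

Only the ratio of lengths matters: n = 12/25 = 0.4800
r_{12} = n·r / (1 + (n − 1)·r) = 0.2688 / 0.7088 ≈ 0.3792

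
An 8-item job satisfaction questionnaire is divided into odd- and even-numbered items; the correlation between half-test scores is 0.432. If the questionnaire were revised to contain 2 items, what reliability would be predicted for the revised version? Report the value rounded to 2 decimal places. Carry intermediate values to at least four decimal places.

0.28

Spearman-Brown correction (n = 2): r_full = 2·0.432/(1 + 0.432) = 0.6034
Length factor from 8 to 2 items: n = 2/8 = 0.2500
r_new = n·r_full / (1 + (n − 1)·r_full) = 0.1509 / 0.5474 ≈ 0.2757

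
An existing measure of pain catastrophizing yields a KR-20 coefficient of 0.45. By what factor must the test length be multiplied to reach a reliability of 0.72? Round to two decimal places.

3.14

Invert Spearman-Brown to solve for n:
n = r_target (1 − r_old) / [ r_old (1 − r_target) ]
n = [0.72 × 0.55] / [0.45 × 0.28]
n = 0.3960 / 0.1260 ≈ 3.1429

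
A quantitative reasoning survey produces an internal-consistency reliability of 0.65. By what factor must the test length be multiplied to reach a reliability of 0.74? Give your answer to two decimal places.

n = 0.74 × (1 − 0.65) / [ 0.65 × (1 − 0.74) ]
  = 0.2590 / 0.1690 = 1.5325

1.53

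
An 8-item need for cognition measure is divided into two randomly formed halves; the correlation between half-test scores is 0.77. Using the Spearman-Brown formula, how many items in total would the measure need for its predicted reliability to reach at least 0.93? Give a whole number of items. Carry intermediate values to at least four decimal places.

16

Corrected full-test reliability: r_full = 2 × 0.77 / (1 + 0.77) ≈ 0.8701
Solve Spearman-Brown for n: n = 0.93(1 − 0.8701) / [0.8701(1 − 0.93)] = 1.9835
Items = 1.9835 × 8 ≈ 15.87 → 16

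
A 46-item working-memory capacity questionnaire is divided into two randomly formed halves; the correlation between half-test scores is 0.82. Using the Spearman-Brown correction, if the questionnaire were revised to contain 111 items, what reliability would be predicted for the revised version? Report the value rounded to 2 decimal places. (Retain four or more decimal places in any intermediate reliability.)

Spearman-Brown correction (n = 2): r_full = 2·0.82/(1 + 0.82) = 0.9011
Length factor from 46 to 111 items: n = 111/46 = 2.4130
r_new = n·r_full / (1 + (n − 1)·r_full) = 2.1744 / 2.2733 ≈ 0.9565

0.96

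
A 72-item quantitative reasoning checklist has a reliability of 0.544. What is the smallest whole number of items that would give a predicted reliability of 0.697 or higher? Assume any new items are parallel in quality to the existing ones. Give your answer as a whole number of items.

n = 0.697(1 − 0.544) / [0.544(1 − 0.697)]
n = 0.317832 / 0.164832 ≈ 1.9282
So the test needs 1.9282 × 72 ≈ 138.83 items; rounding up, 139.

139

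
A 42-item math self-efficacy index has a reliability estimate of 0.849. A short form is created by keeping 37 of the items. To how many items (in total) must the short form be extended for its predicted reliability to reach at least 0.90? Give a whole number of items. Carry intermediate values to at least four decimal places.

68

First, r for the 37-item form: n = 37/42 = 0.8810, so r_37 = 0.8810·0.849/(1 + (0.8810 − 1)·0.849) = 0.8320
Length factor from the short form to reach 0.90: n' = 0.90(1 − 0.8320) / [0.8320(1 − 0.90)] ≈ 1.8173
Total items = 1.8173 × 37 = 67.24, rounded up to 68.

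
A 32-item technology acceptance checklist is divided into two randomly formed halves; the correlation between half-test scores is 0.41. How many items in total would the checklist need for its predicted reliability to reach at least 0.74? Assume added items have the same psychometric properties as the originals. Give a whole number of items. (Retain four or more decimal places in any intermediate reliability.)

66

r_full = 2(0.41)/(1 + 0.41) = 0.5816
Solve Spearman-Brown for n: n = 0.74(1 − 0.5816) / [0.5816(1 − 0.74)] = 2.0475
Required items = 2.0475 × 32 = 65.52, so 66 items.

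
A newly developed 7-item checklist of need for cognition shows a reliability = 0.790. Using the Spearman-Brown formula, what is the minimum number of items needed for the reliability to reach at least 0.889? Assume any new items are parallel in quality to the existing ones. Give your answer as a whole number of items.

15

n = [0.889 × 0.210] / [0.790 × 0.111]
  = 0.186690 / 0.087690 = 2.1290
So the test needs 2.1290 × 7 ≈ 14.90 items; rounding up, 15.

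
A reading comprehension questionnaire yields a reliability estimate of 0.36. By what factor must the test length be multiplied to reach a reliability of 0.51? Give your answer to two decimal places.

Spearman-Brown solved for the length factor n:
n = r*(1 − r) / [ r (1 − r*) ]
n = 0.51(1 − 0.36) / [0.36(1 − 0.51)]
n = 0.3264 / 0.1764 ≈ 1.8503

1.85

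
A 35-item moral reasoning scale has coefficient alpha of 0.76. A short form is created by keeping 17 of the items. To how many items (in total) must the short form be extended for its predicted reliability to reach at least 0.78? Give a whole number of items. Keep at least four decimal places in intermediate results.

40

Short-form reliability: n = 17/35 = 0.4857; r_17 = n·r/(1+(n−1)r) ≈ 0.6060
Length factor from the short form to reach 0.78: n' = 0.78(1 − 0.6060) / [0.6060(1 − 0.78)] ≈ 2.3051
Items = 2.3051 × 17 ≈ 39.19 → 40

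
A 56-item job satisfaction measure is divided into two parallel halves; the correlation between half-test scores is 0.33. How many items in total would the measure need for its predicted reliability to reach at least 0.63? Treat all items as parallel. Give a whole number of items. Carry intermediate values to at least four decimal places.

97

Corrected full-test reliability: r_full = 2 × 0.33 / (1 + 0.33) ≈ 0.4962
Solve Spearman-Brown for n: n = 0.63(1 − 0.4962) / [0.4962(1 − 0.63)] = 1.7288
Items = 1.7288 × 56 ≈ 96.81 → 97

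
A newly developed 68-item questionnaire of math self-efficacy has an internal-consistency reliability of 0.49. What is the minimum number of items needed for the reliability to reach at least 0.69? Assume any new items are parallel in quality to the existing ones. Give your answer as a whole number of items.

158

Rearranging the Spearman-Brown formula for n,
n = r*(1 − r) / [ r (1 − r*) ]
n = [0.69 × 0.51] / [0.49 × 0.31]
n = 0.3519 / 0.1519 ≈ 2.3167
So the test needs 2.3167 × 68 ≈ 157.54 items; rounding up, 158.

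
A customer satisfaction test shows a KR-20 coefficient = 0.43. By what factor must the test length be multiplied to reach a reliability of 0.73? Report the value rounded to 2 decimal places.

3.58

Rearranging the Spearman-Brown formula for n,
n = r*(1 − r) / [ r (1 − r*) ]
n = 0.73 × (1 − 0.43) / [ 0.43 × (1 − 0.73) ]
  = 0.4161 / 0.1161 = 3.5840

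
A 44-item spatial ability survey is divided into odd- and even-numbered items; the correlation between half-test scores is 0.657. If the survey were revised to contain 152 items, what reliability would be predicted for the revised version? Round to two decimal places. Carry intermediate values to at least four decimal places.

0.93

Spearman-Brown correction (n = 2): r_full = 2·0.657/(1 + 0.657) = 0.7930
Then adjust to 152 items: n = 152/44 = 3.4545
r_new = n·r_full / (1 + (n − 1)·r_full) = 2.7394 / 2.9464 ≈ 0.9297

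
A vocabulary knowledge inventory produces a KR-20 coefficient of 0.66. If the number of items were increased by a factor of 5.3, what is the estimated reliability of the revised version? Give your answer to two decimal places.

r_new = 5.3·0.66 / [1 + (5.3 − 1)·0.66]
     = 3.4980 / 3.8380 = 0.9114

0.91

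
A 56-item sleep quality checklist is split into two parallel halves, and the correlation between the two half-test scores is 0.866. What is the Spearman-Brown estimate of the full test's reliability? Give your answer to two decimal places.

r_full = 2(0.866) / (1 + 0.866)
       = 1.7320 / 1.8660 = 0.9282

0.93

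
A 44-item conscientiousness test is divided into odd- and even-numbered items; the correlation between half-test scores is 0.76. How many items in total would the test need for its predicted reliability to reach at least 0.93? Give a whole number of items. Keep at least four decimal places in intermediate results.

93

Corrected full-test reliability: r_full = 2 × 0.76 / (1 + 0.76) ≈ 0.8636
Solve Spearman-Brown for n: n = 0.93(1 − 0.8636) / [0.8636(1 − 0.93)] = 2.0984
Items = 2.0984 × 44 ≈ 92.33 → 93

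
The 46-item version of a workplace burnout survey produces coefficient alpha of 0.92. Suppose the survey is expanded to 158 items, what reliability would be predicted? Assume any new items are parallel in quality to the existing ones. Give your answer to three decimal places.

The new length is 158/46 = 3.4348 times the old.
Spearman-Brown: r_new = n·r / (1 + (n − 1)·r)
r_new = (3.4348 × 0.92) / (1 + (3.4348 − 1) × 0.92)
     = 3.1600 / 3.2400 = 0.9753

0.975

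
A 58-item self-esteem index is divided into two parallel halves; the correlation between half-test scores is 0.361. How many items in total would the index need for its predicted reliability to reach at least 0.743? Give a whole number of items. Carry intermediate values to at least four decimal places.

Corrected full-test reliability: r_full = 2 × 0.361 / (1 + 0.361) ≈ 0.5305
n = r_tgt(1 − r_full) / [r_full(1 − r_tgt)] = 0.743 × 0.4695 / (0.5305 × 0.257) ≈ 2.5586
Required items = 2.5586 × 58 = 148.40, so 149 items.

149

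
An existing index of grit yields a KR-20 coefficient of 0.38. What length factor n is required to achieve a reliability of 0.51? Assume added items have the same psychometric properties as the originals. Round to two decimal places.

1.70

Rearranging the Spearman-Brown formula for n,
n = r_target (1 − r_old) / [ r_old (1 − r_target) ]
n = 0.51(1 − 0.38) / [0.38(1 − 0.51)]
n = 0.3162 / 0.1862 ≈ 1.6982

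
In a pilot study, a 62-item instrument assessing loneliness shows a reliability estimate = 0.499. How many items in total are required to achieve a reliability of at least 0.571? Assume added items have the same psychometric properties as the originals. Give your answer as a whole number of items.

n = 0.571 × (1 − 0.499) / [ 0.499 × (1 − 0.571) ]
n = 0.286071 / 0.214071 ≈ 1.3363
Items needed = n × 62 = 1.3363 × 62 ≈ 82.85 → round up to 83

83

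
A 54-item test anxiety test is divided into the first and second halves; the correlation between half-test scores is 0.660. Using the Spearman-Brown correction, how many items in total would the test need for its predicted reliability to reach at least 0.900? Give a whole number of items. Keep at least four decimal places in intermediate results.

r_full = 2(0.660)/(1 + 0.660) = 0.7952
Solve Spearman-Brown for n: n = 0.900(1 − 0.7952) / [0.7952(1 − 0.900)] = 2.3179
Items = 2.3179 × 54 ≈ 125.17 → 126

126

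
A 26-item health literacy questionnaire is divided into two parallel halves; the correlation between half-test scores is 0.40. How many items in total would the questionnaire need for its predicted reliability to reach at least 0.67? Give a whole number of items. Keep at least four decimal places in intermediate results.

Corrected full-test reliability: r_full = 2 × 0.40 / (1 + 0.40) ≈ 0.5714
n = r_tgt(1 − r_full) / [r_full(1 − r_tgt)] = 0.67 × 0.4286 / (0.5714 × 0.33) ≈ 1.5229
Required items = 1.5229 × 26 = 39.60, so 40 items.

40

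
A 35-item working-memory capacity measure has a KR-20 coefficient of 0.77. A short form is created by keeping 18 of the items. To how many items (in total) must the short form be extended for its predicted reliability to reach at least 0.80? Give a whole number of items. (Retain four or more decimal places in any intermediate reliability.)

42

Short-form reliability: n = 18/35 = 0.5143; r_18 = n·r/(1+(n−1)r) ≈ 0.6326
Length factor from the short form to reach 0.80: n' = 0.80(1 − 0.6326) / [0.6326(1 − 0.80)] ≈ 2.3231
Items = 2.3231 × 18 ≈ 41.82 → 42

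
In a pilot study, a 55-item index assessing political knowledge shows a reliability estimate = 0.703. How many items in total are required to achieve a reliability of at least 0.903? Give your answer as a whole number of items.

n = 0.903(1 − 0.703) / [0.703(1 − 0.903)]
  = 0.268191 / 0.068191 = 3.9329
3.9329 × 55 = 216.31 → 217 items

217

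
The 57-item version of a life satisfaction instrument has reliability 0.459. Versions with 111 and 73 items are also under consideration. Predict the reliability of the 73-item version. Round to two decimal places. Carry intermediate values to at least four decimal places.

Only the ratio of lengths matters: n = 73/57 = 1.2807
r_{73} = n·r / (1 + (n − 1)·r) = 0.5878 / 1.1288 ≈ 0.5207

0.52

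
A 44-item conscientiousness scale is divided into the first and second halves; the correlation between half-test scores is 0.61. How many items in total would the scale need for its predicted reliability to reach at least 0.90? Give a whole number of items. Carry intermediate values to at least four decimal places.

127

Corrected full-test reliability: r_full = 2 × 0.61 / (1 + 0.61) ≈ 0.7578
n = r_tgt(1 − r_full) / [r_full(1 − r_tgt)] = 0.90 × 0.2422 / (0.7578 × 0.10) ≈ 2.8765
Items = 2.8765 × 44 ≈ 126.57 → 127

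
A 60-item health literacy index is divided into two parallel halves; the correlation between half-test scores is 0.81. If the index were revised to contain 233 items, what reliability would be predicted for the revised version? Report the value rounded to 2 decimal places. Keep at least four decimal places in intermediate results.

0.97

Spearman-Brown correction (n = 2): r_full = 2·0.81/(1 + 0.81) = 0.8950
Then adjust to 233 items: n = 233/60 = 3.8833
r_new = n·r_full / (1 + (n − 1)·r_full) = 3.4756 / 3.5806 ≈ 0.9707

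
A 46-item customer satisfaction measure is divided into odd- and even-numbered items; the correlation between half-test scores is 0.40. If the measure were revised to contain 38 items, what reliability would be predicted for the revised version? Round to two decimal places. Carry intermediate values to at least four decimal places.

0.52

Full-test reliability from the split-half r: r_full = 2(0.40)/(1 + 0.40) = 0.5714
Length factor from 46 to 38 items: n = 38/46 = 0.8261
r_new = n·r_full / (1 + (n − 1)·r_full) = 0.4720 / 0.9006 ≈ 0.5241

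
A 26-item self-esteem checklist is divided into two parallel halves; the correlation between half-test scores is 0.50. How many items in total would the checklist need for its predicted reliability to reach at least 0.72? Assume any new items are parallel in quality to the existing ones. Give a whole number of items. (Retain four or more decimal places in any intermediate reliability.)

Corrected full-test reliability: r_full = 2 × 0.50 / (1 + 0.50) ≈ 0.6667
n = r_tgt(1 − r_full) / [r_full(1 − r_tgt)] = 0.72 × 0.3333 / (0.6667 × 0.28) ≈ 1.2855
Required items = 1.2855 × 26 = 33.42, so 34 items.

34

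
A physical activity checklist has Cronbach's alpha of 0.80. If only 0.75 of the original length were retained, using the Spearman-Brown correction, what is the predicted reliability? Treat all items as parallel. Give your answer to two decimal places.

0.75

By Spearman-Brown, r_new = n r / (1 + (n − 1) r).
r_new = 0.75·0.80 / [1 + (0.75 − 1)·0.80]
     = 0.6000 / 0.8000 = 0.7500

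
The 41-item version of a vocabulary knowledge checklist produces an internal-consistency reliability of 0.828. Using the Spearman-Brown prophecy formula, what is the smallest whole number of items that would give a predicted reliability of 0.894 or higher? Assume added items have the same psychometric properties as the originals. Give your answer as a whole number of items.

Rearranging the Spearman-Brown formula for n,
n = r_target (1 − r_old) / [ r_old (1 − r_target) ]
n = 0.894 × (1 − 0.828) / [ 0.828 × (1 − 0.894) ]
n = 0.153768 / 0.087768 ≈ 1.7520
So the test needs 1.7520 × 41 ≈ 71.83 items; rounding up, 72.

72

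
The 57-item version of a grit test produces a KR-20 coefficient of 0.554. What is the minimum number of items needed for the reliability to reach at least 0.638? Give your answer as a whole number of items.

Rearranging the Spearman-Brown formula for n,
n = r_target (1 − r_old) / [ r_old (1 − r_target) ]
n = 0.638(1 − 0.554) / [0.554(1 − 0.638)]
  = 0.284548 / 0.200548 = 1.4189
So the test needs 1.4189 × 57 ≈ 80.88 items; rounding up, 81.

81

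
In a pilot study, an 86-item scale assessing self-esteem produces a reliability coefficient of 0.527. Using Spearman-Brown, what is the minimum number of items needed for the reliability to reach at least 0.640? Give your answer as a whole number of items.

n = [0.640 × 0.473] / [0.527 × 0.360]
  = 0.302720 / 0.189720 = 1.5956
1.5956 × 86 = 137.22 → 138 items

138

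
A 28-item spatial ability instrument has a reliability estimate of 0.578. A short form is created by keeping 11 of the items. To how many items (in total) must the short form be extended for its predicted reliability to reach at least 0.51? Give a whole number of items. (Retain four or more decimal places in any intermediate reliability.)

22

Short-form reliability: n = 11/28 = 0.3929; r_11 = n·r/(1+(n−1)r) ≈ 0.3499
Then solve for n' with r_old = 0.3499, r_target = 0.51: n' = 0.51(1 − 0.3499)/[0.3499(1 − 0.51)] = 1.9338
Items = 1.9338 × 11 ≈ 21.27 → 22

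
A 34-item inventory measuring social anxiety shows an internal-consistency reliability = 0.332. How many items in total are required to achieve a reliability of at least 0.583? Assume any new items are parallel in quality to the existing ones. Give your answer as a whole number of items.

96

n = [0.583 × 0.668] / [0.332 × 0.417]
  = 0.389444 / 0.138444 = 2.8130
2.8130 × 34 = 95.64 → 96 items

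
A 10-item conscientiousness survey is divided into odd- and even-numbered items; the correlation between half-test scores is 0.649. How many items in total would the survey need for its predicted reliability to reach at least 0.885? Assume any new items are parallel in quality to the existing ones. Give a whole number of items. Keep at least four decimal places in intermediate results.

Corrected full-test reliability: r_full = 2 × 0.649 / (1 + 0.649) ≈ 0.7871
Solve Spearman-Brown for n: n = 0.885(1 − 0.7871) / [0.7871(1 − 0.885)] = 2.0816
Required items = 2.0816 × 10 = 20.82, so 21 items.

21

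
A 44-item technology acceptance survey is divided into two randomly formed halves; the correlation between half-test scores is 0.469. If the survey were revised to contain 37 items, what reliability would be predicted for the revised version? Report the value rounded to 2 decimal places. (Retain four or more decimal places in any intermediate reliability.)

0.60

First correct the split-half correlation to full-test reliability: r_full = 2 × 0.469 / (1 + 0.469) ≈ 0.6385
Then adjust to 37 items: n = 37/44 = 0.8409
r_new = n·r_full / (1 + (n − 1)·r_full) = 0.5369 / 0.8984 ≈ 0.5976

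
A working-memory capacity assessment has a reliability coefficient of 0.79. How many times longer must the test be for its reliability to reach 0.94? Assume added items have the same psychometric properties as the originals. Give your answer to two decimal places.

n = 0.94(1 − 0.79) / [0.79(1 − 0.94)]
  = 0.1974 / 0.0474 = 4.1646

4.16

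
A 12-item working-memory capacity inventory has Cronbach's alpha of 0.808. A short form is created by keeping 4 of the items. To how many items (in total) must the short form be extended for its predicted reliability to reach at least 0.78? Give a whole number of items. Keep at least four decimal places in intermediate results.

11

First, r for the 4-item form: n = 4/12 = 0.3333, so r_4 = 0.3333·0.808/(1 + (0.3333 − 1)·0.808) = 0.5838
Then solve for n' with r_old = 0.5838, r_target = 0.78: n' = 0.78(1 − 0.5838)/[0.5838(1 − 0.78)] = 2.5276
Total items = 2.5276 × 4 = 10.11, rounded up to 11.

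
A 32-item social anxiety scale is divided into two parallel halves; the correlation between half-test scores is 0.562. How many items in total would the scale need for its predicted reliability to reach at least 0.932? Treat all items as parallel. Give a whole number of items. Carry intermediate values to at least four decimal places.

171

r_full = 2(0.562)/(1 + 0.562) = 0.7196
n = r_tgt(1 − r_full) / [r_full(1 − r_tgt)] = 0.932 × 0.2804 / (0.7196 × 0.068) ≈ 5.3406
Items = 5.3406 × 32 ≈ 170.90 → 171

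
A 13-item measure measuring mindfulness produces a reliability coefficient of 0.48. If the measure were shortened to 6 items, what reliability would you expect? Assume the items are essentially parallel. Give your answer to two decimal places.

0.30

Length ratio n = 6/13 = 0.4615
By Spearman-Brown, r_new = n r / (1 + (n − 1) r).
r_new = 0.4615·0.48 / [1 + (0.4615 − 1)·0.48]
     = 0.2215 / 0.7415 = 0.2987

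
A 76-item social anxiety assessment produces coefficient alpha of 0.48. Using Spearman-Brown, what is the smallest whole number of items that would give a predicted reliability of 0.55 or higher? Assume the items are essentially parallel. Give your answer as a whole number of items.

Rearranging the Spearman-Brown formula for n,
n = r*(1 − r) / [ r (1 − r*) ]
n = 0.55(1 − 0.48) / [0.48(1 − 0.55)]
n = 0.2860 / 0.2160 ≈ 1.3241
Items needed = n × 76 = 1.3241 × 76 ≈ 100.63 → round up to 101

101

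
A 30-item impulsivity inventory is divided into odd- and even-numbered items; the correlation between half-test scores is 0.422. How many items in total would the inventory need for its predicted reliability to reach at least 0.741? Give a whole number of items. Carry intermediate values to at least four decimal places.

59

Corrected full-test reliability: r_full = 2 × 0.422 / (1 + 0.422) ≈ 0.5935
n = r_tgt(1 − r_full) / [r_full(1 − r_tgt)] = 0.741 × 0.4065 / (0.5935 × 0.259) ≈ 1.9596
Items = 1.9596 × 30 ≈ 58.79 → 59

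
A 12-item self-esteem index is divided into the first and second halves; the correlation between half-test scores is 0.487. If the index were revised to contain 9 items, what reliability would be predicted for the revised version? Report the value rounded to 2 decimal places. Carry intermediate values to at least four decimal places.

First correct the split-half correlation to full-test reliability: r_full = 2 × 0.487 / (1 + 0.487) ≈ 0.6550
Length factor from 12 to 9 items: n = 9/12 = 0.7500
r_new = n·r_full / (1 + (n − 1)·r_full) = 0.4913 / 0.8362 ≈ 0.5875

0.59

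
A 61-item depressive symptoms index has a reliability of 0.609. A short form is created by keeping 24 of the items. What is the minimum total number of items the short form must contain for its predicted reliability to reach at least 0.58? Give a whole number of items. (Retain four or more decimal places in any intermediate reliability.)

55

Short-form reliability: n = 24/61 = 0.3934; r_24 = n·r/(1+(n−1)r) ≈ 0.3799
Length factor from the short form to reach 0.58: n' = 0.58(1 − 0.3799) / [0.3799(1 − 0.58)] ≈ 2.2541
Total items = 2.2541 × 24 = 54.10, rounded up to 55.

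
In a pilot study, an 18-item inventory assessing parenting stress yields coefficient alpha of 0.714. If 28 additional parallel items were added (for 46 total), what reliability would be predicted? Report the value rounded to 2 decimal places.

0.86

Length ratio n = 46/18 = 2.5556
Apply the Spearman-Brown prophecy formula, r' = nr / [1 + (n − 1)r]:
r_new = 2.5556·0.714 / [1 + (2.5556 − 1)·0.714]
r_new = 1.8247 / 2.1107 ≈ 0.8645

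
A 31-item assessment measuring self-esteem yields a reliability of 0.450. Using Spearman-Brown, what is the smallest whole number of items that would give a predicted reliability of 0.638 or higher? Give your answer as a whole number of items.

67

Spearman-Brown solved for the length factor n:
n = r*(1 − r) / [ r (1 − r*) ]
n = 0.638 × (1 − 0.450) / [ 0.450 × (1 − 0.638) ]
n = 0.350900 / 0.162900 ≈ 2.1541
Items needed = n × 31 = 2.1541 × 31 ≈ 66.78 → round up to 67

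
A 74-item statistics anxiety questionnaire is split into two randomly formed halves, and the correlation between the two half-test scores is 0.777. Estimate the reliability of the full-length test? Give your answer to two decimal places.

0.87

The full test is twice the length of either half (n = 2).
r_full = 2r_hh / (1 + r_hh) = 2 × 0.777 / (1 + 0.777)
       = 1.5540 / 1.7770 = 0.8745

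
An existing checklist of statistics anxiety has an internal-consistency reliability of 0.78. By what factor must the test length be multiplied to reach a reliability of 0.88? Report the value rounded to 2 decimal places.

2.07

n = 0.88 × (1 − 0.78) / [ 0.78 × (1 − 0.88) ]
n = 0.1936 / 0.0936 ≈ 2.0684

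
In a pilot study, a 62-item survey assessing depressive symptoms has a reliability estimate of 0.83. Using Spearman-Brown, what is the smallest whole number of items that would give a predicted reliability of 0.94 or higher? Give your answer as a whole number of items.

199

n = 0.94(1 − 0.83) / [0.83(1 − 0.94)]
  = 0.1598 / 0.0498 = 3.2088
3.2088 × 62 = 198.95 → 199 items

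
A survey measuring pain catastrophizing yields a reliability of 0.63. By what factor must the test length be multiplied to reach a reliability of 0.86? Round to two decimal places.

n = [0.86 × 0.37] / [0.63 × 0.14]
n = 0.3182 / 0.0882 ≈ 3.6077

3.61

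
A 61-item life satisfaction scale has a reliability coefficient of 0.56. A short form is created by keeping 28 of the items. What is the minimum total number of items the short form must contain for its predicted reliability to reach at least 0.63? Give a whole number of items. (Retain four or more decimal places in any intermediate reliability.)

Short-form reliability: n = 28/61 = 0.4590; r_28 = n·r/(1+(n−1)r) ≈ 0.3688
Then solve for n' with r_old = 0.3688, r_target = 0.63: n' = 0.63(1 − 0.3688)/[0.3688(1 − 0.63)] = 2.9142
Items = 2.9142 × 28 ≈ 81.60 → 82

82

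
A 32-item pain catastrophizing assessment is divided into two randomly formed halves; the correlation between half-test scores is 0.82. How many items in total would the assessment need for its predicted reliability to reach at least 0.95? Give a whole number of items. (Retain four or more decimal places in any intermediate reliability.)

67

r_full = 2(0.82)/(1 + 0.82) = 0.9011
n = r_tgt(1 − r_full) / [r_full(1 − r_tgt)] = 0.95 × 0.0989 / (0.9011 × 0.05) ≈ 2.0853
Required items = 2.0853 × 32 = 66.73, so 67 items.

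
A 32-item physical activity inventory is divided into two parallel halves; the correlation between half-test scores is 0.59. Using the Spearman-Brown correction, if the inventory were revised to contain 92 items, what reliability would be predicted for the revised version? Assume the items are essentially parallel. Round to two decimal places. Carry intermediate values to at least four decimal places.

0.89

Spearman-Brown correction (n = 2): r_full = 2·0.59/(1 + 0.59) = 0.7421
Then adjust to 92 items: n = 92/32 = 2.8750
r_new = n·r_full / (1 + (n − 1)·r_full) = 2.1335 / 2.3914 ≈ 0.8922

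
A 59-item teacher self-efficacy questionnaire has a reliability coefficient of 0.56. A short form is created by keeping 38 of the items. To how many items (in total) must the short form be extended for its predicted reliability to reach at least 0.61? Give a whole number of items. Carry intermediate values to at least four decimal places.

73

Short-form reliability: n = 38/59 = 0.6441; r_38 = n·r/(1+(n−1)r) ≈ 0.4505
Then solve for n' with r_old = 0.4505, r_target = 0.61: n' = 0.61(1 − 0.4505)/[0.4505(1 − 0.61)] = 1.9078
Items = 1.9078 × 38 ≈ 72.50 → 73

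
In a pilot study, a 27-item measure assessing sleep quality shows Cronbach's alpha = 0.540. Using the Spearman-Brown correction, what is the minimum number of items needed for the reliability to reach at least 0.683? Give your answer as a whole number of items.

n = 0.683(1 − 0.540) / [0.540(1 − 0.683)]
n = 0.314180 / 0.171180 ≈ 1.8354
1.8354 × 27 = 49.56 → 50 items

50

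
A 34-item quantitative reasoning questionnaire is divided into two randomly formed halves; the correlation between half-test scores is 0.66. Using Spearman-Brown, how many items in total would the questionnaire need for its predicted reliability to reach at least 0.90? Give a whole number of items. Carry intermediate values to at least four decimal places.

r_full = 2(0.66)/(1 + 0.66) = 0.7952
n = r_tgt(1 − r_full) / [r_full(1 − r_tgt)] = 0.90 × 0.2048 / (0.7952 × 0.10) ≈ 2.3179
Items = 2.3179 × 34 ≈ 78.81 → 79

79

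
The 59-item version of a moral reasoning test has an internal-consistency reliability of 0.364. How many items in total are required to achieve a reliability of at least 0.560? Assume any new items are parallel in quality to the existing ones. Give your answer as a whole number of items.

Spearman-Brown solved for the length factor n:
n = r_target (1 − r_old) / [ r_old (1 − r_target) ]
n = 0.560(1 − 0.364) / [0.364(1 − 0.560)]
  = 0.356160 / 0.160160 = 2.2238
Items needed = n × 59 = 2.2238 × 59 ≈ 131.20 → round up to 132

132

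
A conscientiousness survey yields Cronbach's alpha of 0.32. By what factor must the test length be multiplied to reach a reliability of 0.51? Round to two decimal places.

2.21

n = [0.51 × 0.68] / [0.32 × 0.49]
  = 0.3468 / 0.1568 = 2.2117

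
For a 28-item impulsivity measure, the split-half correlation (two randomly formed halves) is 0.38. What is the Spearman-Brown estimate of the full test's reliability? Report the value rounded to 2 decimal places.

Each half is half the length of the full test, so the full test is n = 2 times a half.
r_full = 2(0.38) / (1 + 0.38)
       = 0.7600 / 1.3800 = 0.5507

0.55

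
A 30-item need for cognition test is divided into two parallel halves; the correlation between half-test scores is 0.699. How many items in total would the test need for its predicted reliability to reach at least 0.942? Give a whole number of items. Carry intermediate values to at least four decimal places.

105

r_full = 2(0.699)/(1 + 0.699) = 0.8228
Solve Spearman-Brown for n: n = 0.942(1 − 0.8228) / [0.8228(1 − 0.942)] = 3.4978
Required items = 3.4978 × 30 = 104.93, so 105 items.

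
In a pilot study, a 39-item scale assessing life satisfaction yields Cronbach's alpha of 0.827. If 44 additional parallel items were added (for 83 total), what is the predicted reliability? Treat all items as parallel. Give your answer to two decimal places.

Length ratio n = 83/39 = 2.1282
Spearman-Brown: r_new = n·r / (1 + (n − 1)·r)
r_new = 2.1282·0.827 / [1 + (2.1282 − 1)·0.827]
     = 1.7600 / 1.9330 = 0.9105

0.91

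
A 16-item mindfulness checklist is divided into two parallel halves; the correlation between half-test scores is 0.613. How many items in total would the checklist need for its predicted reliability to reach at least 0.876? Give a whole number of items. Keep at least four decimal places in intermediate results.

36

Corrected full-test reliability: r_full = 2 × 0.613 / (1 + 0.613) ≈ 0.7601
n = r_tgt(1 − r_full) / [r_full(1 − r_tgt)] = 0.876 × 0.2399 / (0.7601 × 0.124) ≈ 2.2297
Items = 2.2297 × 16 ≈ 35.68 → 36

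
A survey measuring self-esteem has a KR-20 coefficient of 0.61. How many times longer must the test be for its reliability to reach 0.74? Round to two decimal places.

Rearranging the Spearman-Brown formula for n,
n = r*(1 − r) / [ r (1 − r*) ]
n = 0.74 × (1 − 0.61) / [ 0.61 × (1 − 0.74) ]
n = 0.2886 / 0.1586 ≈ 1.8197

1.82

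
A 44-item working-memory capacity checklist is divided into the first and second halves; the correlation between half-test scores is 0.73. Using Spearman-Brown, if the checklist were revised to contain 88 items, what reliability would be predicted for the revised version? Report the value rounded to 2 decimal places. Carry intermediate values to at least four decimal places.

Spearman-Brown correction (n = 2): r_full = 2·0.73/(1 + 0.73) = 0.8439
Length factor from 44 to 88 items: n = 88/44 = 2.0000
r_new = n·r_full / (1 + (n − 1)·r_full) = 1.6878 / 1.8439 ≈ 0.9153

0.92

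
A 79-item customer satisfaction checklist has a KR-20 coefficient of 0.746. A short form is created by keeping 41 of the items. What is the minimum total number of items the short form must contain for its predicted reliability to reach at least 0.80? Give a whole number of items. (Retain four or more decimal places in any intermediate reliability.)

108

First, r for the 41-item form: n = 41/79 = 0.5190, so r_41 = 0.5190·0.746/(1 + (0.5190 − 1)·0.746) = 0.6039
Then solve for n' with r_old = 0.6039, r_target = 0.80: n' = 0.80(1 − 0.6039)/[0.6039(1 − 0.80)] = 2.6236
Total items = 2.6236 × 41 = 107.57, rounded up to 108.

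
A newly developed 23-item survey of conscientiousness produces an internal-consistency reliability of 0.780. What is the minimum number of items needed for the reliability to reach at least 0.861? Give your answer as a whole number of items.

n = 0.861(1 − 0.780) / [0.780(1 − 0.861)]
  = 0.189420 / 0.108420 = 1.7471
Items needed = n × 23 = 1.7471 × 23 ≈ 40.18 → round up to 41

41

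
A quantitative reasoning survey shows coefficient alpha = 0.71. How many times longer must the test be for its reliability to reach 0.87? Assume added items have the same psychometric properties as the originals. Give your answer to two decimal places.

2.73

n = 0.87(1 − 0.71) / [0.71(1 − 0.87)]
n = 0.2523 / 0.0923 ≈ 2.7335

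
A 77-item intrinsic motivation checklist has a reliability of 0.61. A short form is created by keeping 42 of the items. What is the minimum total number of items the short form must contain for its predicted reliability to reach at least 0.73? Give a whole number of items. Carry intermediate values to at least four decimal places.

134

Short-form reliability: n = 42/77 = 0.5455; r_42 = n·r/(1+(n−1)r) ≈ 0.4604
Length factor from the short form to reach 0.73: n' = 0.73(1 − 0.4604) / [0.4604(1 − 0.73)] ≈ 3.1688
Total items = 3.1688 × 42 = 133.09, rounded up to 134.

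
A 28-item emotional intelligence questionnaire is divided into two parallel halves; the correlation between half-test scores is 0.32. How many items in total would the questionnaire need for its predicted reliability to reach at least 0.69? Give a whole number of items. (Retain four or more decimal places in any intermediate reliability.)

Corrected full-test reliability: r_full = 2 × 0.32 / (1 + 0.32) ≈ 0.4848
Solve Spearman-Brown for n: n = 0.69(1 − 0.4848) / [0.4848(1 − 0.69)] = 2.3654
Items = 2.3654 × 28 ≈ 66.23 → 67

67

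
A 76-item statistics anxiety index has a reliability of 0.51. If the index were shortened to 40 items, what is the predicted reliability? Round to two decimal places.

Length ratio n = 40/76 = 0.5263
Apply the Spearman-Brown prophecy formula, r' = nr / [1 + (n − 1)r]:
r_new = (0.5263 × 0.51) / (1 + (0.5263 − 1) × 0.51)
     = 0.2684 / 0.7584 = 0.3539

0.35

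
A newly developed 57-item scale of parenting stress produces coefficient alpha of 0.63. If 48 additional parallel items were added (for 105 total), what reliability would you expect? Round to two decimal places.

Length ratio n = 105/57 = 1.8421
Spearman-Brown: r_new = n·r / (1 + (n − 1)·r)
r_new = (1.8421 × 0.63) / (1 + (1.8421 − 1) × 0.63)
r_new = 1.1605 / 1.5305 ≈ 0.7582

0.76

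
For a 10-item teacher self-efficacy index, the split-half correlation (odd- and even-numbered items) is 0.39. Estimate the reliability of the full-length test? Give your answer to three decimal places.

0.561

r_full = 2r_hh / (1 + r_hh) = 2 × 0.39 / (1 + 0.39)
       = 0.7800 / 1.3900 = 0.5612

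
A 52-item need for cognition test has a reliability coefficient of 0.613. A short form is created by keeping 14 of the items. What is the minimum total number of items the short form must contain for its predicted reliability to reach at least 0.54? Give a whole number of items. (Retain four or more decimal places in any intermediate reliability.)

39

Short-form reliability: n = 14/52 = 0.2692; r_14 = n·r/(1+(n−1)r) ≈ 0.2989
Then solve for n' with r_old = 0.2989, r_target = 0.54: n' = 0.54(1 − 0.2989)/[0.2989(1 − 0.54)] = 2.7535
Total items = 2.7535 × 14 = 38.55, rounded up to 39.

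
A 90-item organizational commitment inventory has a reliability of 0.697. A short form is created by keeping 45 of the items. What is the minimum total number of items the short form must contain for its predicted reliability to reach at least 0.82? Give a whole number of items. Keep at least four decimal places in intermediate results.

179

Short-form reliability: n = 45/90 = 0.5000; r_45 = n·r/(1+(n−1)r) ≈ 0.5349
Then solve for n' with r_old = 0.5349, r_target = 0.82: n' = 0.82(1 − 0.5349)/[0.5349(1 − 0.82)] = 3.9611
Total items = 3.9611 × 45 = 178.25, rounded up to 179.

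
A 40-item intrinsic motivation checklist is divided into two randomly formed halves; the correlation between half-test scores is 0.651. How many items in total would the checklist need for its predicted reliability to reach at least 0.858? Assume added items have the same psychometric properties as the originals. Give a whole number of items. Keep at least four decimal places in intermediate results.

r_full = 2(0.651)/(1 + 0.651) = 0.7886
n = r_tgt(1 − r_full) / [r_full(1 − r_tgt)] = 0.858 × 0.2114 / (0.7886 × 0.142) ≈ 1.6197
Items = 1.6197 × 40 ≈ 64.79 → 65

65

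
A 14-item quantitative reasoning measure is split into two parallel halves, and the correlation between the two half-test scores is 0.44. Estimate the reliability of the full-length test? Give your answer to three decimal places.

0.611

Each half is half the length of the full test, so the full test is n = 2 times a half.
r_full = 2r_hh / (1 + r_hh) = 2 × 0.44 / (1 + 0.44)
r_full = 0.8800 / 1.4400 ≈ 0.6111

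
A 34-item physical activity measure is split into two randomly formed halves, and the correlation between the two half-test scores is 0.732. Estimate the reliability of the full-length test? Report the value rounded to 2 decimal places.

The full test is twice the length of either half (n = 2).
r_full = 2r_hh / (1 + r_hh) = 2 × 0.732 / (1 + 0.732)
r_full = 1.4640 / 1.7320 ≈ 0.8453

0.85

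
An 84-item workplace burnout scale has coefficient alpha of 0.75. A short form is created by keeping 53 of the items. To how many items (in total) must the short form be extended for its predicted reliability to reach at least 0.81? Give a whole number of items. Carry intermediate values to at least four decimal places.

120

Short-form reliability: n = 53/84 = 0.6310; r_53 = n·r/(1+(n−1)r) ≈ 0.6543
Length factor from the short form to reach 0.81: n' = 0.81(1 − 0.6543) / [0.6543(1 − 0.81)] ≈ 2.2524
Items = 2.2524 × 53 ≈ 119.38 → 120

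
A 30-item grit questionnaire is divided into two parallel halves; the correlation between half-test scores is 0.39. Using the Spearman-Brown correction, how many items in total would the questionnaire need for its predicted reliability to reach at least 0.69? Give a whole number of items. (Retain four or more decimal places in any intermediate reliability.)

53

Corrected full-test reliability: r_full = 2 × 0.39 / (1 + 0.39) ≈ 0.5612
n = r_tgt(1 − r_full) / [r_full(1 − r_tgt)] = 0.69 × 0.4388 / (0.5612 × 0.31) ≈ 1.7403
Items = 1.7403 × 30 ≈ 52.21 → 53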